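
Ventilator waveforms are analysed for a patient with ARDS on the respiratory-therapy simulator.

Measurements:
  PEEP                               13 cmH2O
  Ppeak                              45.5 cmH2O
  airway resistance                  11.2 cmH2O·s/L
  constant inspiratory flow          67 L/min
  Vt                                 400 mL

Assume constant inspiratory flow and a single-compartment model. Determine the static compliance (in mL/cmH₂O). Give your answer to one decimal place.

Flow: 67 L/min ÷ 60 = 1.1167 L/s.
Equation of motion (constant flow): PIP = Vt/C + R·V̇ + PEEP.
Vt/C = PIP − R·V̇ − PEEP = 45.5 − 11.2×1.1167 − 13 = 45.5 − 12.507 − 13 = 19.993 cmH2O.
C = Vt / 19.993 = 400 / 19.993 = 20.007 mL/cmH2O.

20.0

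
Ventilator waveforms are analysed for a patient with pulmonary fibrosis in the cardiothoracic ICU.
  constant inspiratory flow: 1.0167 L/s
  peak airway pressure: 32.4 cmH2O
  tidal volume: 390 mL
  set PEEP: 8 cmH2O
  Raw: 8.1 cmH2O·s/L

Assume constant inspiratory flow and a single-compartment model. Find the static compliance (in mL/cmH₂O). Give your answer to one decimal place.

Equation of motion (constant flow): PIP = Vt/C + R·V̇ + PEEP.
Vt/C = PIP − R·V̇ − PEEP = 32.4 − 8.1×1.0167 − 8 = 32.4 − 8.235 − 8 = 16.165 cmH2O.
C = Vt / 16.165 = 390 / 16.165 = 24.126 mL/cmH2O.

24.1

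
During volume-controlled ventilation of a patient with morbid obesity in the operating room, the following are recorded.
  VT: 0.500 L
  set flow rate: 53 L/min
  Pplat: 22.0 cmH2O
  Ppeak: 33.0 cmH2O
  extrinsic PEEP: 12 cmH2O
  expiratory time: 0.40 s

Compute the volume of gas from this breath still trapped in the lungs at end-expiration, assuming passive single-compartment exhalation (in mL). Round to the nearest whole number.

Flow: 53 L/min ÷ 60 = 0.8833 L/s.
R = (PIP − Pplat)/V̇ = (33.0 − 22.0) / 0.8833 = 11.0/0.8833 = 12.453 cmH2O·s/L.
C = Vt/(Pplat − PEEP) = 500.0 / (22.0 − 12) = 500.0/10.0 = 50.0 mL/cmH2O.
τ = R × C = 12.453 × 0.05 L/cmH2O = 0.6227 s.
Fraction remaining = e^(−Te/τ) = e^(−0.40/0.6227) = 0.526.
Trapped volume = 500.0 × 0.526 = 263.0 mL.

263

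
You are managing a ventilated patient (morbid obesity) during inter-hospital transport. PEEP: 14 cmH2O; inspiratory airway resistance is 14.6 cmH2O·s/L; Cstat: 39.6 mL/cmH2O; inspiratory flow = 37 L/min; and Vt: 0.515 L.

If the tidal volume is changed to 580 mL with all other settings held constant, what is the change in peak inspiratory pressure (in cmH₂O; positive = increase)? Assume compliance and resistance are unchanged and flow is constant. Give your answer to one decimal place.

1.6

PIP = Vt/C + R·V̇ + PEEP (constant-flow equation of motion).
Only the elastic term changes: ΔPIP = ΔVt / C = (580 − 515) / 39.6 = 1.641 cmH2O.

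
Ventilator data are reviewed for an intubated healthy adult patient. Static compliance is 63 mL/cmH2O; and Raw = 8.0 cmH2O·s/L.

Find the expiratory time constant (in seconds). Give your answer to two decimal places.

0.50

τ = R × C = 8.0 × 63 mL/cmH2O = 8.0 × 0.063 L/cmH2O = 0.504 s.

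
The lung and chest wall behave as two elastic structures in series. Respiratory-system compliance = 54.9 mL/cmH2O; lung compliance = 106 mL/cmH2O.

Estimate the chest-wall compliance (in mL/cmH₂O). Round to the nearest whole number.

114

1/Ccw = 1/Crs − 1/CL.
1/Ccw = 1/54.9 − 1/106 = 0.008781.
Ccw = 113.88 mL/cmH2O.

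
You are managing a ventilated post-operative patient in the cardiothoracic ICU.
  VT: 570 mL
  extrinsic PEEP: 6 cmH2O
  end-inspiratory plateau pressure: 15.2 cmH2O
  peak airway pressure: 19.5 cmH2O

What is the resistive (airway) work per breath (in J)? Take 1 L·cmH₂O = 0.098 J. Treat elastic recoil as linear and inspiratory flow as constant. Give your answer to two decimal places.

0.24

With constant inspiratory flow the resistive pressure is constant at PIP − Pplat = 19.5 − 15.2 = 4.3 cmH2O, so resistive work = 4.3 × 0.570 = 2.451 L·cmH2O.
× 0.098 J/(L·cmH2O) → 0.2402 J.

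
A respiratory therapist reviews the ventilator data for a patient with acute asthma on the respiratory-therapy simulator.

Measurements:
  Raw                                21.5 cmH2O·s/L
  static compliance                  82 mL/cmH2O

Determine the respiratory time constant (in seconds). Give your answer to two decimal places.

1.76

τ = R × C = 21.5 × 82 mL/cmH2O = 21.5 × 0.082 L/cmH2O = 1.763 s.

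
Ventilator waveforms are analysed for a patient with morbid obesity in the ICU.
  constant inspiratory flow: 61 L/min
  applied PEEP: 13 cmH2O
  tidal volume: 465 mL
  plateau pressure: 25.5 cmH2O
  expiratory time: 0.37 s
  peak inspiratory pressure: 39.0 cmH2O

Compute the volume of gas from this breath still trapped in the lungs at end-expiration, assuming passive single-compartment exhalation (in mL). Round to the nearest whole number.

220

Flow: 61 L/min ÷ 60 = 1.0167 L/s.
R = (PIP − Pplat)/V̇ = (39.0 − 25.5) / 1.0167 = 13.5/1.0167 = 13.278 cmH2O·s/L.
C = Vt/(Pplat − PEEP) = 465.0 / (25.5 − 13) = 465.0/12.5 = 37.2 mL/cmH2O.
τ = R × C = 13.278 × 0.0372 L/cmH2O = 0.4939 s.
Fraction remaining = e^(−Te/τ) = e^(−0.37/0.4939) = 0.4728.
Trapped volume = 465.0 × 0.4728 = 219.85 mL.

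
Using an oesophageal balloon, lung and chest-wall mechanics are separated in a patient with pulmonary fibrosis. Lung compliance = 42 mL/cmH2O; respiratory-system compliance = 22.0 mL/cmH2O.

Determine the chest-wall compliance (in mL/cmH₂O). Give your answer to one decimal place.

1/Ccw = 1/Crs − 1/CL.
1/Ccw = 1/22.0 − 1/42 = 0.02165.
Ccw = 46.189 mL/cmH2O.

46.2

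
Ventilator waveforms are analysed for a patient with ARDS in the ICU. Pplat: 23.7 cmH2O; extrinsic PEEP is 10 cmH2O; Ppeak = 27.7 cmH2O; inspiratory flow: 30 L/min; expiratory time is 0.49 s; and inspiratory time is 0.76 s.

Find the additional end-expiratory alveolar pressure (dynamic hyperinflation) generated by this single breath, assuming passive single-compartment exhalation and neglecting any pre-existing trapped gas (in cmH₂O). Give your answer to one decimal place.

1.5

Flow: 30 L/min ÷ 60 = 0.5 L/s.
Vt = flow × Ti = 0.5 L/s × 0.76 s × 1000 mL/L = 380.0 mL.
R = (PIP − Pplat)/V̇ = (27.7 − 23.7) / 0.5 = 4.0/0.5 = 8.0 cmH2O·s/L.
C = Vt/(Pplat − PEEP) = 380.0 / (23.7 − 10) = 380.0/13.7 = 27.737 mL/cmH2O.
τ = R × C = 8.0 × 0.02774 L/cmH2O = 0.2219 s.
Fraction remaining = e^(−Te/τ) = e^(−0.49/0.2219) = 0.1099; trapped volume = 380.0 × 0.1099 = 41.762 mL.
Additional alveolar pressure from trapping ≈ V_trapped / C = 41.762 / 27.737 = 1.506 cmH2O.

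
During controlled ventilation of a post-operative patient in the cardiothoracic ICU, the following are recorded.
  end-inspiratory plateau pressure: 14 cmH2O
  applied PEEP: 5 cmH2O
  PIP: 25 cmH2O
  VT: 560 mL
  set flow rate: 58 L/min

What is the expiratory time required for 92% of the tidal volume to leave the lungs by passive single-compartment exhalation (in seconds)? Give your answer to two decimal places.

1.79

Flow: 58 L/min ÷ 60 = 0.9667 L/s.
R = (PIP − Pplat)/V̇ = (25 − 14) / 0.9667 = 11.0/0.9667 = 11.379 cmH2O·s/L.
C = Vt/(Pplat − PEEP) = 560.0 / (14 − 5) = 560.0/9.0 = 62.222 mL/cmH2O.
τ = R × C = 11.379 × 0.06222 L/cmH2O = 0.708 s.
t = −τ·ln(1 − 0.92) = −0.708·ln(0.08) = 1.788 s.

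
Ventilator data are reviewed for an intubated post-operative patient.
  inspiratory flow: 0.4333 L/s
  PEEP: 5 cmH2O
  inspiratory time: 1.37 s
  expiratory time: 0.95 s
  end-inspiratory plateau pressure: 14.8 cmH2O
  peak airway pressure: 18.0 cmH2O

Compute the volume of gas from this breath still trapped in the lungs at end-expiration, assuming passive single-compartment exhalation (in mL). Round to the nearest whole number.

Vt = flow × Ti = 0.4333 L/s × 1.37 s × 1000 mL/L = 593.62 mL.
R = (PIP − Pplat)/V̇ = (18.0 − 14.8) / 0.4333 = 3.2/0.4333 = 7.385 cmH2O·s/L.
C = Vt/(Pplat − PEEP) = 593.62 / (14.8 − 5) = 593.62/9.8 = 60.573 mL/cmH2O.
τ = R × C = 7.385 × 0.06057 L/cmH2O = 0.4473 s.
Fraction remaining = e^(−Te/τ) = e^(−0.95/0.4473) = 0.1196.
Trapped volume = 593.62 × 0.1196 = 70.997 mL.

71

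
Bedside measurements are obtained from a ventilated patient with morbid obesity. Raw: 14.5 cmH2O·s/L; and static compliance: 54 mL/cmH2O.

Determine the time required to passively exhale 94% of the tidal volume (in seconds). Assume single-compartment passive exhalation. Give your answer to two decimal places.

2.20

τ = R × C = 14.5 × 54 mL/cmH2O = 14.5 × 0.054 L/cmH2O = 0.783 s.
Exhaled fraction f = 1 − e^(−t/τ) → t = −τ·ln(1 − f) = −0.783·ln(0.06) = 2.203 s.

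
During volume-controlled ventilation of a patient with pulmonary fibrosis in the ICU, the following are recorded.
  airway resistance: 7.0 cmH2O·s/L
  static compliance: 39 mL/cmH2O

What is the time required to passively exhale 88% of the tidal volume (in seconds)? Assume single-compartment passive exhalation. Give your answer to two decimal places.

0.58

τ = R × C = 7.0 × 39 mL/cmH2O = 7.0 × 0.039 L/cmH2O = 0.273 s.
Exhaled fraction f = 1 − e^(−t/τ) → t = −τ·ln(1 − f) = −0.273·ln(0.12) = 0.5788 s.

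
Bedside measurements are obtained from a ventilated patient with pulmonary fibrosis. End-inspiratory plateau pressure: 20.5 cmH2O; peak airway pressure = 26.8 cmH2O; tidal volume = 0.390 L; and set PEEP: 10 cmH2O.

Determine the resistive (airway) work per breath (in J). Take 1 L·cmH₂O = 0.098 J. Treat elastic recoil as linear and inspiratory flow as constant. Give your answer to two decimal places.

With constant inspiratory flow the resistive pressure is constant at PIP − Pplat = 26.8 − 20.5 = 6.3 cmH2O, so resistive work = 6.3 × 0.390 = 2.457 L·cmH2O.
× 0.098 J/(L·cmH2O) → 0.2408 J.

0.24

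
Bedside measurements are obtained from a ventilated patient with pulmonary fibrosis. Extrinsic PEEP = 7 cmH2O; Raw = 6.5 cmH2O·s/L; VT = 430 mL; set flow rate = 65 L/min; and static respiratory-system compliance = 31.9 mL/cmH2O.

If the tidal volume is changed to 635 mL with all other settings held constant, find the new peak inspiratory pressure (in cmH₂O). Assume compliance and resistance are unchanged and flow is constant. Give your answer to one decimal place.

Flow: 65 L/min ÷ 60 = 1.0833 L/s.
PIP = Vt/C + R·V̇ + PEEP (constant-flow equation of motion).
Only the elastic term changes: ΔPIP = ΔVt / C = (635 − 430) / 31.9 = 6.426 cmH2O.
Original PIP = 430/31.9 + 6.5×1.0833 + 7 = 27.521 cmH2O; new PIP = 27.521 + (6.426) = 33.947 cmH2O.

33.9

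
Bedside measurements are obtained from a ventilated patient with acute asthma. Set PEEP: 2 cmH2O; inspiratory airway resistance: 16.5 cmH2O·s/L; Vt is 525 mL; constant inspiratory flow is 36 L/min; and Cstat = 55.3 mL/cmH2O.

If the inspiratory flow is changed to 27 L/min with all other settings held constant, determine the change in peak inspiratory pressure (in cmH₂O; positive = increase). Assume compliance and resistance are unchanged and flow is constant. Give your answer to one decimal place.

-2.5

Flow: 36 L/min ÷ 60 = 0.6 L/s.
New flow: 27 L/min ÷ 60 = 0.45 L/s.
PIP = Vt/C + R·V̇ + PEEP (constant-flow equation of motion).
Only the resistive term changes: ΔPIP = R × ΔV̇ = 16.5 × (0.45 − 0.6) = 16.5 × -0.15 = -2.475 cmH2O.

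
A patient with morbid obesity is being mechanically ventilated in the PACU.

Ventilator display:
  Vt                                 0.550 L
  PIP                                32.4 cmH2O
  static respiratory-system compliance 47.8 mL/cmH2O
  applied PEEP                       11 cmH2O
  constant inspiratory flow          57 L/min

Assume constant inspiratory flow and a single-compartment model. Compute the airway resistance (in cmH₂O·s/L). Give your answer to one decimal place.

10.4

Flow: 57 L/min ÷ 60 = 0.95 L/s.
Equation of motion (constant flow): PIP = Vt/C + R·V̇ + PEEP.
R·V̇ = PIP − Vt/C − PEEP = 32.4 − 550/47.8 − 11 = 32.4 − 11.506 − 11 = 9.894 cmH2O.
R = 9.894 / 0.95 = 10.415 cmH2O·s/L.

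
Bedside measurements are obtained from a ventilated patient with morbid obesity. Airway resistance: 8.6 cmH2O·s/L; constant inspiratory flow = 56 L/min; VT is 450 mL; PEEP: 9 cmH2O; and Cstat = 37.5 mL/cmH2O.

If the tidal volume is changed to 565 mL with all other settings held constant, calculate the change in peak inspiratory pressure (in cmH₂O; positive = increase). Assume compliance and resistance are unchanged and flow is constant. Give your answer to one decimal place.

3.1

PIP = Vt/C + R·V̇ + PEEP (constant-flow equation of motion).
Only the elastic term changes: ΔPIP = ΔVt / C = (565 − 450) / 37.5 = 3.067 cmH2O.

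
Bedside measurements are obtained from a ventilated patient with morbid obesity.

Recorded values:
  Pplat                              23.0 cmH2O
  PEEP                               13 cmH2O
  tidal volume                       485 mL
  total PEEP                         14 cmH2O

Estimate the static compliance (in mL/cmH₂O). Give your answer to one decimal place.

53.9

End-expiratory occlusion gives total PEEP = 14 cmH2O (intrinsic PEEP = 14 − 13 = 1). Use total PEEP for the elastic gradient.
Cstat = Vt / (Pplat − PEEPtotal) = 485 / (23.0 − 14) = 485 / 9.0 = 53.889 mL/cmH2O.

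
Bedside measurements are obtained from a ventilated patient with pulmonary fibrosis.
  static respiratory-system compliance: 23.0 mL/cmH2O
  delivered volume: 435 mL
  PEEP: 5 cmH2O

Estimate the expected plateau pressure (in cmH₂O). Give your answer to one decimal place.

23.9

Pplat = PEEP + Vt / Cstat = 5 + 435 / 23.0 = 5 + 18.913 = 23.913 cmH2O.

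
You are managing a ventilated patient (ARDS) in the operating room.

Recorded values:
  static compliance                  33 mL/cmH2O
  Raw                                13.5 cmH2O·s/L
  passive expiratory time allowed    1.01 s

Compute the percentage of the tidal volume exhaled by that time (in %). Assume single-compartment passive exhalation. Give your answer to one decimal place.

89.6

τ = R × C = 13.5 × 33 mL/cmH2O = 13.5 × 0.033 L/cmH2O = 0.4455 s.
Passive exhalation: V(t)/V₀ = e^(−t/τ) = e^(−1.01/0.4455) = 0.1036.
Fraction exhaled = 1 − 0.1036 = 0.8964 → 89.64%.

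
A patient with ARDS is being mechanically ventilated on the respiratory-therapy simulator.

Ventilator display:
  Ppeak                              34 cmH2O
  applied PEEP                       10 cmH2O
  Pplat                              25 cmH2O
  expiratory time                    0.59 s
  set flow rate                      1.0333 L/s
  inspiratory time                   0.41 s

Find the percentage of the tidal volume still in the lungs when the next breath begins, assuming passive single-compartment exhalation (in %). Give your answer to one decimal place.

Vt = flow × Ti = 1.0333 L/s × 0.41 s × 1000 mL/L = 423.65 mL.
R = (PIP − Pplat)/V̇ = (34 − 25) / 1.0333 = 9.0/1.0333 = 8.71 cmH2O·s/L.
C = Vt/(Pplat − PEEP) = 423.65 / (25 − 10) = 423.65/15.0 = 28.243 mL/cmH2O.
τ = R × C = 8.71 × 0.02824 L/cmH2O = 0.246 s.
Fraction remaining at end-expiration = e^(−Te/τ) = e^(−0.59/0.246) = 0.09087 → 9.087%.

9.1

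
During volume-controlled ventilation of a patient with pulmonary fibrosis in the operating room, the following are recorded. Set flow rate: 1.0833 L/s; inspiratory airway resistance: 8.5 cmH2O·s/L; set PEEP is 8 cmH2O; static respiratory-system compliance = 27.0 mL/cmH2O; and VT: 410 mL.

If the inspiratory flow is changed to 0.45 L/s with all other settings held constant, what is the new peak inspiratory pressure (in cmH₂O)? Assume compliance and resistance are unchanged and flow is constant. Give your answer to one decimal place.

27.0

PIP = Vt/C + R·V̇ + PEEP (constant-flow equation of motion).
Only the resistive term changes: ΔPIP = R × ΔV̇ = 8.5 × (0.45 − 1.0833) = 8.5 × -0.6333 = -5.383 cmH2O.
Original PIP = 410/27.0 + 8.5×1.0833 + 8 = 32.393 cmH2O; new PIP = 32.393 + (-5.383) = 27.01 cmH2O.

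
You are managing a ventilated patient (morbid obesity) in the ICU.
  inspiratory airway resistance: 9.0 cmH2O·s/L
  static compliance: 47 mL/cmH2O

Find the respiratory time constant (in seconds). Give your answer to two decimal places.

τ = R × C = 9.0 × 47 mL/cmH2O = 9.0 × 0.047 L/cmH2O = 0.423 s.

0.42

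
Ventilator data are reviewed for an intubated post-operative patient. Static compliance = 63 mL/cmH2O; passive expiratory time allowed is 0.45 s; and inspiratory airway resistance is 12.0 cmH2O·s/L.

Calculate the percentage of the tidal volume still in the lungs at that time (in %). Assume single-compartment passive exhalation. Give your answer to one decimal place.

τ = R × C = 12.0 × 63 mL/cmH2O = 12.0 × 0.063 L/cmH2O = 0.756 s.
Passive exhalation: V(t)/V₀ = e^(−t/τ) = e^(−0.45/0.756) = 0.5514.
Fraction remaining = 0.5514 → 55.14%.

55.1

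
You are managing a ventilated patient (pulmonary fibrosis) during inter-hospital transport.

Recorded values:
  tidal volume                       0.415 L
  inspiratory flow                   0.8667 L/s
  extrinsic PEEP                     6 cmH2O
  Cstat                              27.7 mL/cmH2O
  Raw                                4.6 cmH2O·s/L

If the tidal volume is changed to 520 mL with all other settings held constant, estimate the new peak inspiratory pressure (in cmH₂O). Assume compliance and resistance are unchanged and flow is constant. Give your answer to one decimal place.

28.8

PIP = Vt/C + R·V̇ + PEEP (constant-flow equation of motion).
Only the elastic term changes: ΔPIP = ΔVt / C = (520 − 415) / 27.7 = 3.791 cmH2O.
Original PIP = 415/27.7 + 4.6×0.8667 + 6 = 24.969 cmH2O; new PIP = 24.969 + (3.791) = 28.76 cmH2O.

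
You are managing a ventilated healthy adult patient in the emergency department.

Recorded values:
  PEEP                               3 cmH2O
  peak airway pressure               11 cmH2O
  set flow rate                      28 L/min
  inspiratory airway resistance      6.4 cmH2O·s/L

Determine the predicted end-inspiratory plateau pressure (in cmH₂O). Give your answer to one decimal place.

Flow: 28 L/min ÷ 60 = 0.4667 L/s.
Pplat = PIP − Raw × flow = 11 − 6.4 × 0.4667 = 11 − 2.987 = 8.013 cmH2O.

8.0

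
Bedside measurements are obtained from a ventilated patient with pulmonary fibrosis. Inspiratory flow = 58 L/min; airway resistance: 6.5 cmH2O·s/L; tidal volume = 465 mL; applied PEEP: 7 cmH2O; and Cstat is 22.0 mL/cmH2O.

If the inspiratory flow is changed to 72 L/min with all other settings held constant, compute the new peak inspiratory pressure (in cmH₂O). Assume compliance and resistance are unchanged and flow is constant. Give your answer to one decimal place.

Flow: 58 L/min ÷ 60 = 0.9667 L/s.
New flow: 72 L/min ÷ 60 = 1.2 L/s.
PIP = Vt/C + R·V̇ + PEEP (constant-flow equation of motion).
Only the resistive term changes: ΔPIP = R × ΔV̇ = 6.5 × (1.2 − 0.9667) = 6.5 × 0.2333 = 1.516 cmH2O.
Original PIP = 465/22.0 + 6.5×0.9667 + 7 = 34.42 cmH2O; new PIP = 34.42 + (1.516) = 35.936 cmH2O.

35.9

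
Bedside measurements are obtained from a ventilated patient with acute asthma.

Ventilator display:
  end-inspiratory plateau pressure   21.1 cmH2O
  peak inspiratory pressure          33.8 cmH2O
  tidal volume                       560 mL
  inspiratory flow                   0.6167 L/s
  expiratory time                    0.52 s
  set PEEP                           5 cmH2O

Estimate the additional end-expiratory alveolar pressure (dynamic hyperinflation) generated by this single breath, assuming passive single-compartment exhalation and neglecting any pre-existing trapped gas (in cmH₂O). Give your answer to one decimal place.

R = (PIP − Pplat)/V̇ = (33.8 − 21.1) / 0.6167 = 12.7/0.6167 = 20.593 cmH2O·s/L.
C = Vt/(Pplat − PEEP) = 560.0 / (21.1 − 5) = 560.0/16.1 = 34.783 mL/cmH2O.
τ = R × C = 20.593 × 0.03478 L/cmH2O = 0.7162 s.
Fraction remaining = e^(−Te/τ) = e^(−0.52/0.7162) = 0.4838; trapped volume = 560.0 × 0.4838 = 270.93 mL.
Additional alveolar pressure from trapping ≈ V_trapped / C = 270.93 / 34.783 = 7.789 cmH2O.

7.8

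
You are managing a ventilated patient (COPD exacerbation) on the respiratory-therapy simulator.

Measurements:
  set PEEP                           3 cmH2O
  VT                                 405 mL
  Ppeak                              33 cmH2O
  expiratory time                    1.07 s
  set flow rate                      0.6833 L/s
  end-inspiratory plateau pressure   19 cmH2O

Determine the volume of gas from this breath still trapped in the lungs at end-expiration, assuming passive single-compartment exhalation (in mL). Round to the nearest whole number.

51

R = (PIP − Pplat)/V̇ = (33 − 19) / 0.6833 = 14.0/0.6833 = 20.489 cmH2O·s/L.
C = Vt/(Pplat − PEEP) = 405.0 / (19 − 3) = 405.0/16.0 = 25.313 mL/cmH2O.
τ = R × C = 20.489 × 0.02531 L/cmH2O = 0.5186 s.
Fraction remaining = e^(−Te/τ) = e^(−1.07/0.5186) = 0.127.
Trapped volume = 405.0 × 0.127 = 51.435 mL.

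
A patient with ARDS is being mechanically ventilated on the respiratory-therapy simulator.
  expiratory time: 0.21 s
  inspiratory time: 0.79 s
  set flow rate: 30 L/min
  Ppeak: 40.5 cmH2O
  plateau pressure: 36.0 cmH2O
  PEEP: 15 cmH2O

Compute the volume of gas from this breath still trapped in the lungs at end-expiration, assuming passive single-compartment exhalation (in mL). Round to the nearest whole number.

Flow: 30 L/min ÷ 60 = 0.5 L/s.
Vt = flow × Ti = 0.5 L/s × 0.79 s × 1000 mL/L = 395.0 mL.
R = (PIP − Pplat)/V̇ = (40.5 − 36.0) / 0.5 = 4.5/0.5 = 9.0 cmH2O·s/L.
C = Vt/(Pplat − PEEP) = 395.0 / (36.0 − 15) = 395.0/21.0 = 18.81 mL/cmH2O.
τ = R × C = 9.0 × 0.01881 L/cmH2O = 0.1693 s.
Fraction remaining = e^(−Te/τ) = e^(−0.21/0.1693) = 0.2893.
Trapped volume = 395.0 × 0.2893 = 114.27 mL.

114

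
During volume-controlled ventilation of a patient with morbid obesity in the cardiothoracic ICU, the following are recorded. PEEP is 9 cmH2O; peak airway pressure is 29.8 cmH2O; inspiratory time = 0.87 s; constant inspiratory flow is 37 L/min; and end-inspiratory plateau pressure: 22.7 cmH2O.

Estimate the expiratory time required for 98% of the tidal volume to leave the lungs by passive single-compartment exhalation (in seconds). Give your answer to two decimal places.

1.76

Flow: 37 L/min ÷ 60 = 0.6167 L/s.
Vt = flow × Ti = 0.6167 L/s × 0.87 s × 1000 mL/L = 536.53 mL.
R = (PIP − Pplat)/V̇ = (29.8 − 22.7) / 0.6167 = 7.1/0.6167 = 11.513 cmH2O·s/L.
C = Vt/(Pplat − PEEP) = 536.53 / (22.7 − 9) = 536.53/13.7 = 39.163 mL/cmH2O.
τ = R × C = 11.513 × 0.03916 L/cmH2O = 0.4508 s.
t = −τ·ln(1 − 0.98) = −0.4508·ln(0.02) = 1.764 s.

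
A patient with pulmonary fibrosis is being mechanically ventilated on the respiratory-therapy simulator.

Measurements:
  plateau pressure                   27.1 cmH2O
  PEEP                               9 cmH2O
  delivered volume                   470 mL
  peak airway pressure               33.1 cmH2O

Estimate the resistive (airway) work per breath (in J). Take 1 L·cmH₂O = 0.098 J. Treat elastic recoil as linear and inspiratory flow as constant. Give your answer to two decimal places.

0.28

With constant inspiratory flow the resistive pressure is constant at PIP − Pplat = 33.1 − 27.1 = 6.0 cmH2O, so resistive work = 6.0 × 0.470 = 2.82 L·cmH2O.
× 0.098 J/(L·cmH2O) → 0.2764 J.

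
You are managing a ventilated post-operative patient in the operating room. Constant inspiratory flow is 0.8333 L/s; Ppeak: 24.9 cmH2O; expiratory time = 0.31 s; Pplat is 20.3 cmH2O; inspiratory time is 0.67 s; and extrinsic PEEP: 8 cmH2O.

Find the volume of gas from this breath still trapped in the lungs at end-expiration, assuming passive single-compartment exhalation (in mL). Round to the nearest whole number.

162

Vt = flow × Ti = 0.8333 L/s × 0.67 s × 1000 mL/L = 558.31 mL.
R = (PIP − Pplat)/V̇ = (24.9 − 20.3) / 0.8333 = 4.6/0.8333 = 5.52 cmH2O·s/L.
C = Vt/(Pplat − PEEP) = 558.31 / (20.3 − 8) = 558.31/12.3 = 45.391 mL/cmH2O.
τ = R × C = 5.52 × 0.04539 L/cmH2O = 0.2506 s.
Fraction remaining = e^(−Te/τ) = e^(−0.31/0.2506) = 0.2902.
Trapped volume = 558.31 × 0.2902 = 162.02 mL.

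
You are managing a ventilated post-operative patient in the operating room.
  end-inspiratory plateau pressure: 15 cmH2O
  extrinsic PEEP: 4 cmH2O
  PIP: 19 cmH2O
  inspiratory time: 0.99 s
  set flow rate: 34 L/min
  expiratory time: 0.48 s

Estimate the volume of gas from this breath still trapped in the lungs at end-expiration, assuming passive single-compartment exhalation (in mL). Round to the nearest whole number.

148

Flow: 34 L/min ÷ 60 = 0.5667 L/s.
Vt = flow × Ti = 0.5667 L/s × 0.99 s × 1000 mL/L = 561.03 mL.
R = (PIP − Pplat)/V̇ = (19 − 15) / 0.5667 = 4.0/0.5667 = 7.058 cmH2O·s/L.
C = Vt/(Pplat − PEEP) = 561.03 / (15 − 4) = 561.03/11.0 = 51.003 mL/cmH2O.
τ = R × C = 7.058 × 0.051 L/cmH2O = 0.36 s.
Fraction remaining = e^(−Te/τ) = e^(−0.48/0.36) = 0.2636.
Trapped volume = 561.03 × 0.2636 = 147.89 mL.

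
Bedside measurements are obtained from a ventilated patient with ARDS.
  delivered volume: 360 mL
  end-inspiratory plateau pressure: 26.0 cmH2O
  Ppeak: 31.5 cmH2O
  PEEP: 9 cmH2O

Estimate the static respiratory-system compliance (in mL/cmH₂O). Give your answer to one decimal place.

21.2

Cstat = Vt / (Pplat − PEEP) = 360 / (26.0 − 9) = 360 / 17.0 = 21.176 mL/cmH2O.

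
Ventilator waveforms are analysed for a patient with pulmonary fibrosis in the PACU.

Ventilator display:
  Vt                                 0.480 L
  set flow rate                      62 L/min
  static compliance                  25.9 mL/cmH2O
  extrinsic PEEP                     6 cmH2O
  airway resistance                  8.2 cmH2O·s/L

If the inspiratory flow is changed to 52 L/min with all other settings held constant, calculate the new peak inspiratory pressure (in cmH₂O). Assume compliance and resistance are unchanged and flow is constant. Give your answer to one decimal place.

31.6

Flow: 62 L/min ÷ 60 = 1.0333 L/s.
New flow: 52 L/min ÷ 60 = 0.8667 L/s.
PIP = Vt/C + R·V̇ + PEEP (constant-flow equation of motion).
Only the resistive term changes: ΔPIP = R × ΔV̇ = 8.2 × (0.8667 − 1.0333) = 8.2 × -0.1666 = -1.366 cmH2O.
Original PIP = 480/25.9 + 8.2×1.0333 + 6 = 33.006 cmH2O; new PIP = 33.006 + (-1.366) = 31.64 cmH2O.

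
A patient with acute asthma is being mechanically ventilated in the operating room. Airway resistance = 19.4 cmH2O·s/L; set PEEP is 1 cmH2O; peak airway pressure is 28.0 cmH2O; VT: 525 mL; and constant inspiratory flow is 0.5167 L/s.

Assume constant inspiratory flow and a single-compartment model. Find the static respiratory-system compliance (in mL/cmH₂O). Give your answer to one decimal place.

Equation of motion (constant flow): PIP = Vt/C + R·V̇ + PEEP.
Vt/C = PIP − R·V̇ − PEEP = 28.0 − 19.4×0.5167 − 1 = 28.0 − 10.024 − 1 = 16.976 cmH2O.
C = Vt / 16.976 = 525 / 16.976 = 30.926 mL/cmH2O.

30.9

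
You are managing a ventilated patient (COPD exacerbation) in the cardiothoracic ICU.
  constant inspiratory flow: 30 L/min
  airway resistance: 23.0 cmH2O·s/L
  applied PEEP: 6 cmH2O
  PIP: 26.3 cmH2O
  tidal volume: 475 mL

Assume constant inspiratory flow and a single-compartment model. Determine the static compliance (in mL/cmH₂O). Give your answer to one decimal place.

Flow: 30 L/min ÷ 60 = 0.5 L/s.
Equation of motion (constant flow): PIP = Vt/C + R·V̇ + PEEP.
Vt/C = PIP − R·V̇ − PEEP = 26.3 − 23.0×0.5 − 6 = 26.3 − 11.5 − 6 = 8.8 cmH2O.
C = Vt / 8.8 = 475 / 8.8 = 53.977 mL/cmH2O.

54.0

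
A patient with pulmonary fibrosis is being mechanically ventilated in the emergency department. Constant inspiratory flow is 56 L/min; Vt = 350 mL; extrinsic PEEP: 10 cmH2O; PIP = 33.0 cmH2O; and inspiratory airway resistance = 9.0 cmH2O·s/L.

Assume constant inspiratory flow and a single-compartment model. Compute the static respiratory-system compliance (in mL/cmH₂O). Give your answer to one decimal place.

Flow: 56 L/min ÷ 60 = 0.9333 L/s.
Equation of motion (constant flow): PIP = Vt/C + R·V̇ + PEEP.
Vt/C = PIP − R·V̇ − PEEP = 33.0 − 9.0×0.9333 − 10 = 33.0 − 8.4 − 10 = 14.6 cmH2O.
C = Vt / 14.6 = 350 / 14.6 = 23.973 mL/cmH2O.

24.0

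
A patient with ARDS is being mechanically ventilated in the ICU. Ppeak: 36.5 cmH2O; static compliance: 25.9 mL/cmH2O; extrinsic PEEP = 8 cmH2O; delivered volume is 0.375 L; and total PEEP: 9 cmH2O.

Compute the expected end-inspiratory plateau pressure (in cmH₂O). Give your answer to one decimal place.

End-expiratory occlusion gives total PEEP = 9 cmH2O (intrinsic PEEP = 9 − 8 = 1). Use total PEEP for the elastic gradient.
Pplat = PEEPtotal + Vt / Cstat = 9 + 375 / 25.9 = 9 + 14.479 = 23.479 cmH2O.

23.5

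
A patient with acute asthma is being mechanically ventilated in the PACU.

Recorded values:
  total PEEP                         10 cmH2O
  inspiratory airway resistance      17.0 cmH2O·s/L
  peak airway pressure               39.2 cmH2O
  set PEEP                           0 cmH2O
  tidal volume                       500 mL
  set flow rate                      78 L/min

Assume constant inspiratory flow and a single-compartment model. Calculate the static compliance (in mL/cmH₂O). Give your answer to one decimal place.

Flow: 78 L/min ÷ 60 = 1.3 L/s.
Total PEEP = 10 cmH2O (set 0 + intrinsic 10); this is the baseline alveolar pressure.
Equation of motion (constant flow): PIP = Vt/C + R·V̇ + PEEP.
Vt/C = PIP − R·V̇ − PEEP = 39.2 − 17.0×1.3 − 10 = 39.2 − 22.1 − 10 = 7.1 cmH2O.
C = Vt / 7.1 = 500 / 7.1 = 70.423 mL/cmH2O.

70.4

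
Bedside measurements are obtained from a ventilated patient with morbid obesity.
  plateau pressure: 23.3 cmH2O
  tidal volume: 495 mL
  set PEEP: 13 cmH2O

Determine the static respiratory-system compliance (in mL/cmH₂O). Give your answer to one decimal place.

48.1

Cstat = Vt / (Pplat − PEEP) = 495 / (23.3 − 13) = 495 / 10.3 = 48.058 mL/cmH2O.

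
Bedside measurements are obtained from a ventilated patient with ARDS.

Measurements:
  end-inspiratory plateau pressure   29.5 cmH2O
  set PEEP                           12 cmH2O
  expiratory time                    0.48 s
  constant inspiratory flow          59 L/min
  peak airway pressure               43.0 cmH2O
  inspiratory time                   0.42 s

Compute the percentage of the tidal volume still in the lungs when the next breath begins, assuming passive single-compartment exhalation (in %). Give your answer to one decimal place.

22.7

Flow: 59 L/min ÷ 60 = 0.9833 L/s.
Vt = flow × Ti = 0.9833 L/s × 0.42 s × 1000 mL/L = 412.99 mL.
R = (PIP − Pplat)/V̇ = (43.0 − 29.5) / 0.9833 = 13.5/0.9833 = 13.729 cmH2O·s/L.
C = Vt/(Pplat − PEEP) = 412.99 / (29.5 − 12) = 412.99/17.5 = 23.599 mL/cmH2O.
τ = R × C = 13.729 × 0.0236 L/cmH2O = 0.324 s.
Fraction remaining at end-expiration = e^(−Te/τ) = e^(−0.48/0.324) = 0.2273 → 22.73%.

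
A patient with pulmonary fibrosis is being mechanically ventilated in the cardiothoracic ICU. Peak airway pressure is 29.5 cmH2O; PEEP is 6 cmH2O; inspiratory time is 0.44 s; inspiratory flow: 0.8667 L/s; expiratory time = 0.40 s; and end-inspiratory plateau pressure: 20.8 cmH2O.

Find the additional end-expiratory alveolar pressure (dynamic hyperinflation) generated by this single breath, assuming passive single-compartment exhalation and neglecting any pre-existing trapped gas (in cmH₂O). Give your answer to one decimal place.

3.2

Vt = flow × Ti = 0.8667 L/s × 0.44 s × 1000 mL/L = 381.35 mL.
R = (PIP − Pplat)/V̇ = (29.5 − 20.8) / 0.8667 = 8.7/0.8667 = 10.038 cmH2O·s/L.
C = Vt/(Pplat − PEEP) = 381.35 / (20.8 − 6) = 381.35/14.8 = 25.767 mL/cmH2O.
τ = R × C = 10.038 × 0.02577 L/cmH2O = 0.2587 s.
Fraction remaining = e^(−Te/τ) = e^(−0.40/0.2587) = 0.2131; trapped volume = 381.35 × 0.2131 = 81.266 mL.
Additional alveolar pressure from trapping ≈ V_trapped / C = 81.266 / 25.767 = 3.154 cmH2O.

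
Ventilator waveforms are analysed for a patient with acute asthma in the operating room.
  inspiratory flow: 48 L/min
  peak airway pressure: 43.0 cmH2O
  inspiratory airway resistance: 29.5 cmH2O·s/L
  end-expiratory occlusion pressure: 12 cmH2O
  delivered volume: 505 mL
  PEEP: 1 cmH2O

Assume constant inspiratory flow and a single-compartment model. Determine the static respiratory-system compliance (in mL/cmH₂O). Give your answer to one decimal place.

Flow: 48 L/min ÷ 60 = 0.8 L/s.
Total PEEP = 12 cmH2O (set 1 + intrinsic 11); this is the baseline alveolar pressure.
Equation of motion (constant flow): PIP = Vt/C + R·V̇ + PEEP.
Vt/C = PIP − R·V̇ − PEEP = 43.0 − 29.5×0.8 − 12 = 43.0 − 23.6 − 12 = 7.4 cmH2O.
C = Vt / 7.4 = 505 / 7.4 = 68.243 mL/cmH2O.

68.2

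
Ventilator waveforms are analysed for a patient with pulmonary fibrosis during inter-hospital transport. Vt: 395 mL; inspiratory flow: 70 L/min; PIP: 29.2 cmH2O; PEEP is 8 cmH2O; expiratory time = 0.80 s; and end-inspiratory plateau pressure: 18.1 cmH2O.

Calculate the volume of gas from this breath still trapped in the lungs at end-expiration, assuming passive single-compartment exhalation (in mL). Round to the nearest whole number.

46

Flow: 70 L/min ÷ 60 = 1.1667 L/s.
R = (PIP − Pplat)/V̇ = (29.2 − 18.1) / 1.1667 = 11.1/1.1667 = 9.514 cmH2O·s/L.
C = Vt/(Pplat − PEEP) = 395.0 / (18.1 − 8) = 395.0/10.1 = 39.109 mL/cmH2O.
τ = R × C = 9.514 × 0.03911 L/cmH2O = 0.3721 s.
Fraction remaining = e^(−Te/τ) = e^(−0.80/0.3721) = 0.1165.
Trapped volume = 395.0 × 0.1165 = 46.018 mL.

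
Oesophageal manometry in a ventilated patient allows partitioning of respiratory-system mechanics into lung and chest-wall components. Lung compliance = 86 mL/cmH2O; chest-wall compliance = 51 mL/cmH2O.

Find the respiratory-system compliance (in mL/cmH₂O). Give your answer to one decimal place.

Lung and chest wall are elastances in series: 1/Crs = 1/CL + 1/Ccw.
1/Crs = 1/86 + 1/51 = 0.03124.
Crs = 32.01 mL/cmH2O.

32.0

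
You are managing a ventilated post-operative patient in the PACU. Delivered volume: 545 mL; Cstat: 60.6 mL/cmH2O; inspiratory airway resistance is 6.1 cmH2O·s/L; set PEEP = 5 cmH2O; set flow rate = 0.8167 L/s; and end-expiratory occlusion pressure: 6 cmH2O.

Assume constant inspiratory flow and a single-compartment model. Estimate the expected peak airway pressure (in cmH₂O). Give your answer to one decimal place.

Total PEEP = 6 cmH2O (set 5 + intrinsic 1); this is the baseline alveolar pressure.
Equation of motion (constant flow): PIP = Vt/C + R·V̇ + PEEP.
PIP = 545/60.6 + 6.1×0.8167 + 6 = 8.993 + 4.982 + 6 = 19.975 cmH2O.

20.0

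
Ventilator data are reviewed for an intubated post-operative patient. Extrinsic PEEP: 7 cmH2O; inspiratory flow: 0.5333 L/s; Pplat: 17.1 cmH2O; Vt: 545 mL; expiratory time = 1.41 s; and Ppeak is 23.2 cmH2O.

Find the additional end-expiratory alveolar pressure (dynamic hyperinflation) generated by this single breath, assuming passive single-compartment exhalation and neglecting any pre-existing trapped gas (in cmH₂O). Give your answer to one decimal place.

R = (PIP − Pplat)/V̇ = (23.2 − 17.1) / 0.5333 = 6.1/0.5333 = 11.438 cmH2O·s/L.
C = Vt/(Pplat − PEEP) = 545.0 / (17.1 − 7) = 545.0/10.1 = 53.96 mL/cmH2O.
τ = R × C = 11.438 × 0.05396 L/cmH2O = 0.6172 s.
Fraction remaining = e^(−Te/τ) = e^(−1.41/0.6172) = 0.1018; trapped volume = 545.0 × 0.1018 = 55.481 mL.
Additional alveolar pressure from trapping ≈ V_trapped / C = 55.481 / 53.96 = 1.028 cmH2O.

1.0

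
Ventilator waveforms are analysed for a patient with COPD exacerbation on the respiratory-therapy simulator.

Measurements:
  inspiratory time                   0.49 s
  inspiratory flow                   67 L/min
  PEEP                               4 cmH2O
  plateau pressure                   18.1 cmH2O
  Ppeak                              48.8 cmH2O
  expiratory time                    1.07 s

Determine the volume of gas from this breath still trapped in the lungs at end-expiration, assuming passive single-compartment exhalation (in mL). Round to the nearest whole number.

201

Flow: 67 L/min ÷ 60 = 1.1167 L/s.
Vt = flow × Ti = 1.1167 L/s × 0.49 s × 1000 mL/L = 547.18 mL.
R = (PIP − Pplat)/V̇ = (48.8 − 18.1) / 1.1167 = 30.7/1.1167 = 27.492 cmH2O·s/L.
C = Vt/(Pplat − PEEP) = 547.18 / (18.1 − 4) = 547.18/14.1 = 38.807 mL/cmH2O.
τ = R × C = 27.492 × 0.03881 L/cmH2O = 1.067 s.
Fraction remaining = e^(−Te/τ) = e^(−1.07/1.067) = 0.3668.
Trapped volume = 547.18 × 0.3668 = 200.71 mL.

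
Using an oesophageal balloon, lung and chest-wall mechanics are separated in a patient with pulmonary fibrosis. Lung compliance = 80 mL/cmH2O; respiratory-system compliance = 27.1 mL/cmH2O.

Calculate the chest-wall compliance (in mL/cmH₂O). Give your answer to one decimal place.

41.0

1/Ccw = 1/Crs − 1/CL.
1/Ccw = 1/27.1 − 1/80 = 0.0244.
Ccw = 40.984 mL/cmH2O.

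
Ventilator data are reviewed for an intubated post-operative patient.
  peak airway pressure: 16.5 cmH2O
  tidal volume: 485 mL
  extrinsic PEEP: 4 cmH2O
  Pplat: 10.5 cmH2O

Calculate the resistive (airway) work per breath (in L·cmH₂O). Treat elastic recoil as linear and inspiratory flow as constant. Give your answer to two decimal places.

With constant inspiratory flow the resistive pressure is constant at PIP − Pplat = 16.5 − 10.5 = 6.0 cmH2O, so resistive work = 6.0 × 0.485 = 2.91 L·cmH2O.

2.91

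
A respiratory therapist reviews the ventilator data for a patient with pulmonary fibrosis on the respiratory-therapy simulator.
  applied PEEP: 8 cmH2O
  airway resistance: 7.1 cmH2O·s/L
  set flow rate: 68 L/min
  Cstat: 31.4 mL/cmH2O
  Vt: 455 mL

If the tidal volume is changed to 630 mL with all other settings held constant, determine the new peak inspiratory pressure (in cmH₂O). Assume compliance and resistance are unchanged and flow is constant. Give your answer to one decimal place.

Flow: 68 L/min ÷ 60 = 1.1333 L/s.
PIP = Vt/C + R·V̇ + PEEP (constant-flow equation of motion).
Only the elastic term changes: ΔPIP = ΔVt / C = (630 − 455) / 31.4 = 5.573 cmH2O.
Original PIP = 455/31.4 + 7.1×1.1333 + 8 = 30.537 cmH2O; new PIP = 30.537 + (5.573) = 36.11 cmH2O.

36.1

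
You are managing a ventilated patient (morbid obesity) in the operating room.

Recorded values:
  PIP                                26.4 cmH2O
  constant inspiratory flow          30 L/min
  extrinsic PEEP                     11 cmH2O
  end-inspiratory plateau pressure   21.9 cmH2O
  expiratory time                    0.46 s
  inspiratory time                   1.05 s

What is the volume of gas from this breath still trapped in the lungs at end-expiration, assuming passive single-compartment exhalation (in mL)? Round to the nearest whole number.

182

Flow: 30 L/min ÷ 60 = 0.5 L/s.
Vt = flow × Ti = 0.5 L/s × 1.05 s × 1000 mL/L = 525.0 mL.
R = (PIP − Pplat)/V̇ = (26.4 − 21.9) / 0.5 = 4.5/0.5 = 9.0 cmH2O·s/L.
C = Vt/(Pplat − PEEP) = 525.0 / (21.9 − 11) = 525.0/10.9 = 48.165 mL/cmH2O.
τ = R × C = 9.0 × 0.04817 L/cmH2O = 0.4335 s.
Fraction remaining = e^(−Te/τ) = e^(−0.46/0.4335) = 0.3461.
Trapped volume = 525.0 × 0.3461 = 181.7 mL.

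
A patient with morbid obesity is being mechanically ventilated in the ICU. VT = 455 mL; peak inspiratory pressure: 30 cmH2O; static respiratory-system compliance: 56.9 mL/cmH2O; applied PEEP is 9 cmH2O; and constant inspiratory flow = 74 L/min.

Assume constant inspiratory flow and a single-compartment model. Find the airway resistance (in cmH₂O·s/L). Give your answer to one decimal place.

Flow: 74 L/min ÷ 60 = 1.2333 L/s.
Equation of motion (constant flow): PIP = Vt/C + R·V̇ + PEEP.
R·V̇ = PIP − Vt/C − PEEP = 30 − 455/56.9 − 9 = 30 − 7.996 − 9 = 13.004 cmH2O.
R = 13.004 / 1.2333 = 10.544 cmH2O·s/L.

10.5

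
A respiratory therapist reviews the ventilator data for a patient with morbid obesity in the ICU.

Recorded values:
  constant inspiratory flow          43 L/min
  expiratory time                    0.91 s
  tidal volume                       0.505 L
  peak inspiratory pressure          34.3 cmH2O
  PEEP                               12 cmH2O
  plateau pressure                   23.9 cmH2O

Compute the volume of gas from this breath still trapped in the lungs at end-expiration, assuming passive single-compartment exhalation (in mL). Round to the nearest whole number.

Flow: 43 L/min ÷ 60 = 0.7167 L/s.
R = (PIP − Pplat)/V̇ = (34.3 − 23.9) / 0.7167 = 10.4/0.7167 = 14.511 cmH2O·s/L.
C = Vt/(Pplat − PEEP) = 505.0 / (23.9 − 12) = 505.0/11.9 = 42.437 mL/cmH2O.
τ = R × C = 14.511 × 0.04244 L/cmH2O = 0.6158 s.
Fraction remaining = e^(−Te/τ) = e^(−0.91/0.6158) = 0.2281.
Trapped volume = 505.0 × 0.2281 = 115.19 mL.

115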